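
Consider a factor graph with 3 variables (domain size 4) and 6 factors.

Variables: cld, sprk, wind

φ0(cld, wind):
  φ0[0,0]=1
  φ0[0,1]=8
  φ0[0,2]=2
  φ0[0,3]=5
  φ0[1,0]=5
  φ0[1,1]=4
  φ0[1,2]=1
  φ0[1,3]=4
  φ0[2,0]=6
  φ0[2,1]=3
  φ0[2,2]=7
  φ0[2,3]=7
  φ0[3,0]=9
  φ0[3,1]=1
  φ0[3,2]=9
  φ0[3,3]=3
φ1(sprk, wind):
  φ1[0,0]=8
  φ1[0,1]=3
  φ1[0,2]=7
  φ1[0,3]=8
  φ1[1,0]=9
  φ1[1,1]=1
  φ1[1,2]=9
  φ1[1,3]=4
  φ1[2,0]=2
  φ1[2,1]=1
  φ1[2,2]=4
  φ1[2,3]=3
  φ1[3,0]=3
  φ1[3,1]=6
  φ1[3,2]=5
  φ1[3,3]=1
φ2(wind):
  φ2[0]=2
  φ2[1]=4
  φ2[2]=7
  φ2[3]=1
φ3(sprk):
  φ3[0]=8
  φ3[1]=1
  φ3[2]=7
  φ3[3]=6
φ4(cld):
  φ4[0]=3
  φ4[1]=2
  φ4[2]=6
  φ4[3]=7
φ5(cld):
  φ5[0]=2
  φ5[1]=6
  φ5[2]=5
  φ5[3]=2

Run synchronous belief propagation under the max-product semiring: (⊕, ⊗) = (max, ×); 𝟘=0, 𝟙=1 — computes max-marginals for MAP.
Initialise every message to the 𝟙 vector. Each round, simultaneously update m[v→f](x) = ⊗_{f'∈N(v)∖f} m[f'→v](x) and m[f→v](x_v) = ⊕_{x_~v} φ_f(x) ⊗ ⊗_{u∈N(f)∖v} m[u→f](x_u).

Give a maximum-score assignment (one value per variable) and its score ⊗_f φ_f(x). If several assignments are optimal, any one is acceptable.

init: all messages = 𝟙 over 4 values
r1 m[φ0→cld] = [8, 5, 7, 9]
r1 m[φ0→wind] = [9, 8, 9, 7]
r1 m[φ1→sprk] = [8, 9, 4, 6]
r1 m[φ1→wind] = [9, 6, 9, 8]
r1 m[φ2→wind] = [2, 4, 7, 1]
r1 m[φ3→sprk] = [8, 1, 7, 6]
r1 m[φ4→cld] = [3, 2, 6, 7]
r1 m[φ5→cld] = [2, 6, 5, 2]
r1 m[cld→φ0] = [1, 1, 1, 1]
r1 m[cld→φ4] = [1, 1, 1, 1]
r1 m[cld→φ5] = [1, 1, 1, 1]
r1 m[sprk→φ1] = [1, 1, 1, 1]
r1 m[sprk→φ3] = [1, 1, 1, 1]
r1 m[wind→φ0] = [1, 1, 1, 1]
r1 m[wind→φ1] = [1, 1, 1, 1]
r1 m[wind→φ2] = [1, 1, 1, 1]
r2 m[φ0→cld] = [8, 5, 7, 9]
r2 m[φ0→wind] = [9, 8, 9, 7]
r2 m[φ1→sprk] = [8, 9, 4, 6]
r2 m[φ1→wind] = [9, 6, 9, 8]
r2 m[φ2→wind] = [2, 4, 7, 1]
r2 m[φ3→sprk] = [8, 1, 7, 6]
r2 m[φ4→cld] = [3, 2, 6, 7]
r2 m[φ5→cld] = [2, 6, 5, 2]
r2 m[cld→φ0] = [6, 12, 30, 14]
r2 m[cld→φ4] = [16, 30, 35, 18]
r2 m[cld→φ5] = [24, 10, 42, 63]
r2 m[sprk→φ1] = [8, 1, 7, 6]
r2 m[sprk→φ3] = [8, 9, 4, 6]
r2 m[wind→φ0] = [18, 24, 63, 8]
r2 m[wind→φ1] = [18, 32, 63, 7]
r2 m[wind→φ2] = [81, 48, 81, 56]
r3 m[φ0→cld] = [192, 96, 441, 567]
r3 m[φ0→wind] = [180, 90, 210, 210]
r3 m[φ1→sprk] = [441, 567, 252, 315]
r3 m[φ1→wind] = [64, 36, 56, 64]
r3 m[φ2→wind] = [2, 4, 7, 1]
r3 m[φ3→sprk] = [8, 1, 7, 6]
r3 m[φ4→cld] = [3, 2, 6, 7]
r3 m[φ5→cld] = [2, 6, 5, 2]
r3 m[cld→φ0] = [6, 12, 30, 14]
r3 m[cld→φ4] = [16, 30, 35, 18]
r3 m[cld→φ5] = [24, 10, 42, 63]
r3 m[sprk→φ1] = [8, 1, 7, 6]
r3 m[sprk→φ3] = [8, 9, 4, 6]
r3 m[wind→φ0] = [18, 24, 63, 8]
r3 m[wind→φ1] = [18, 32, 63, 7]
r3 m[wind→φ2] = [81, 48, 81, 56]
r4 m[φ0→cld] = [192, 96, 441, 567]
r4 m[φ0→wind] = [180, 90, 210, 210]
r4 m[φ1→sprk] = [441, 567, 252, 315]
r4 m[φ1→wind] = [64, 36, 56, 64]
r4 m[φ2→wind] = [2, 4, 7, 1]
r4 m[φ3→sprk] = [8, 1, 7, 6]
r4 m[φ4→cld] = [3, 2, 6, 7]
r4 m[φ5→cld] = [2, 6, 5, 2]
r4 m[cld→φ0] = [6, 12, 30, 14]
r4 m[cld→φ4] = [384, 576, 2205, 1134]
r4 m[cld→φ5] = [576, 192, 2646, 3969]
r4 m[sprk→φ1] = [8, 1, 7, 6]
r4 m[sprk→φ3] = [441, 567, 252, 315]
r4 m[wind→φ0] = [128, 144, 392, 64]
r4 m[wind→φ1] = [360, 360, 1470, 210]
r4 m[wind→φ2] = [11520, 3240, 11760, 13440]
r5 m[φ0→cld] = [1152, 640, 2744, 3528]
r5 m[φ0→wind] = [180, 90, 210, 210]
r5 m[φ1→sprk] = [10290, 13230, 5880, 7350]
r5 m[φ1→wind] = [64, 36, 56, 64]
r5 m[φ2→wind] = [2, 4, 7, 1]
r5 m[φ3→sprk] = [8, 1, 7, 6]
r5 m[φ4→cld] = [3, 2, 6, 7]
r5 m[φ5→cld] = [2, 6, 5, 2]
r5 m[cld→φ0] = [6, 12, 30, 14]
r5 m[cld→φ4] = [384, 576, 2205, 1134]
r5 m[cld→φ5] = [576, 192, 2646, 3969]
r5 m[sprk→φ1] = [8, 1, 7, 6]
r5 m[sprk→φ3] = [441, 567, 252, 315]
r5 m[wind→φ0] = [128, 144, 392, 64]
r5 m[wind→φ1] = [360, 360, 1470, 210]
r5 m[wind→φ2] = [11520, 3240, 11760, 13440]
r6 m[φ0→cld] = [1152, 640, 2744, 3528]
r6 m[φ0→wind] = [180, 90, 210, 210]
r6 m[φ1→sprk] = [10290, 13230, 5880, 7350]
r6 m[φ1→wind] = [64, 36, 56, 64]
r6 m[φ2→wind] = [2, 4, 7, 1]
r6 m[φ3→sprk] = [8, 1, 7, 6]
r6 m[φ4→cld] = [3, 2, 6, 7]
r6 m[φ5→cld] = [2, 6, 5, 2]
r6 m[cld→φ0] = [6, 12, 30, 14]
r6 m[cld→φ4] = [2304, 3840, 13720, 7056]
r6 m[cld→φ5] = [3456, 1280, 16464, 24696]
r6 m[sprk→φ1] = [8, 1, 7, 6]
r6 m[sprk→φ3] = [10290, 13230, 5880, 7350]
r6 m[wind→φ0] = [128, 144, 392, 64]
r6 m[wind→φ1] = [360, 360, 1470, 210]
r6 m[wind→φ2] = [11520, 3240, 11760, 13440]
r7 m[φ0→cld] = [1152, 640, 2744, 3528]
r7 m[φ0→wind] = [180, 90, 210, 210]
r7 m[φ1→sprk] = [10290, 13230, 5880, 7350]
r7 m[φ1→wind] = [64, 36, 56, 64]
r7 m[φ2→wind] = [2, 4, 7, 1]
r7 m[φ3→sprk] = [8, 1, 7, 6]
r7 m[φ4→cld] = [3, 2, 6, 7]
r7 m[φ5→cld] = [2, 6, 5, 2]
r7 m[cld→φ0] = [6, 12, 30, 14]
r7 m[cld→φ4] = [2304, 3840, 13720, 7056]
r7 m[cld→φ5] = [3456, 1280, 16464, 24696]
r7 m[sprk→φ1] = [8, 1, 7, 6]
r7 m[sprk→φ3] = [10290, 13230, 5880, 7350]
r7 m[wind→φ0] = [128, 144, 392, 64]
r7 m[wind→φ1] = [360, 360, 1470, 210]
r7 m[wind→φ2] = [11520, 3240, 11760, 13440]
fixed point reached at round 7
traceback from cld: (cld=2, sprk=0, wind=2), score=82320

assignment: (cld=2, sprk=0, wind=2); score = 82320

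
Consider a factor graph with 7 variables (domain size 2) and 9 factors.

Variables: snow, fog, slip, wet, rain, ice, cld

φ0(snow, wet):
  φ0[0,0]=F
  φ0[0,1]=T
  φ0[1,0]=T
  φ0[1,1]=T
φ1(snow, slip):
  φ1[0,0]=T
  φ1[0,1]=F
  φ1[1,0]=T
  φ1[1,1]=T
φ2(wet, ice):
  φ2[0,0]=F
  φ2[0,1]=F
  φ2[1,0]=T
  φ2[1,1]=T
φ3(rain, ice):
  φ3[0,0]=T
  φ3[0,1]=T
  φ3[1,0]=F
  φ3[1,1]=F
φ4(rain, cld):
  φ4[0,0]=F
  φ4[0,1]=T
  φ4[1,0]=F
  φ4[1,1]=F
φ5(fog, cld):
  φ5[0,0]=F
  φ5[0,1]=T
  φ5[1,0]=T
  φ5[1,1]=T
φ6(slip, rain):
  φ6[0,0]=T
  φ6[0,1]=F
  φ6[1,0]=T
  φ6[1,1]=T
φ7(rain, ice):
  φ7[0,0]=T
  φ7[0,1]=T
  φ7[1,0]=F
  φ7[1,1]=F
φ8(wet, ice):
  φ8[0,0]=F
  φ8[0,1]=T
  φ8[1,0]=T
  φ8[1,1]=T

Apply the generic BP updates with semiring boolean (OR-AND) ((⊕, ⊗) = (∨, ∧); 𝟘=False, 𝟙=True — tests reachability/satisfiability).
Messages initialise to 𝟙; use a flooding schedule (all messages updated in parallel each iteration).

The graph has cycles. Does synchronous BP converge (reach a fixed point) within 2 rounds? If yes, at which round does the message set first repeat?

init: all messages = 𝟙 over 2 values
r1 m[φ0→snow] = [T, T]
r1 m[φ0→wet] = [T, T]
r1 m[φ1→snow] = [T, T]
r1 m[φ1→slip] = [T, T]
r1 m[φ2→wet] = [F, T]
r1 m[φ2→ice] = [T, T]
r1 m[φ3→rain] = [T, F]
r1 m[φ3→ice] = [T, T]
r1 m[φ4→rain] = [T, F]
r1 m[φ4→cld] = [F, T]
r1 m[φ5→fog] = [T, T]
r1 m[φ5→cld] = [T, T]
r1 m[φ6→slip] = [T, T]
r1 m[φ6→rain] = [T, T]
r1 m[φ7→rain] = [T, F]
r1 m[φ7→ice] = [T, T]
r1 m[φ8→wet] = [T, T]
r1 m[φ8→ice] = [T, T]
r1 m[snow→φ0] = [T, T]
r1 m[snow→φ1] = [T, T]
r1 m[fog→φ5] = [T, T]
r1 m[slip→φ1] = [T, T]
r1 m[slip→φ6] = [T, T]
r1 m[wet→φ0] = [T, T]
r1 m[wet→φ2] = [T, T]
r1 m[wet→φ8] = [T, T]
r1 m[rain→φ3] = [T, T]
r1 m[rain→φ4] = [T, T]
r1 m[rain→φ6] = [T, T]
r1 m[rain→φ7] = [T, T]
r1 m[ice→φ2] = [T, T]
r1 m[ice→φ3] = [T, T]
r1 m[ice→φ7] = [T, T]
r1 m[ice→φ8] = [T, T]
r1 m[cld→φ4] = [T, T]
r1 m[cld→φ5] = [T, T]
r2 m[φ0→snow] = [T, T]
r2 m[φ0→wet] = [T, T]
r2 m[φ1→snow] = [T, T]
r2 m[φ1→slip] = [T, T]
r2 m[φ2→wet] = [F, T]
r2 m[φ2→ice] = [T, T]
r2 m[φ3→rain] = [T, F]
r2 m[φ3→ice] = [T, T]
r2 m[φ4→rain] = [T, F]
r2 m[φ4→cld] = [F, T]
r2 m[φ5→fog] = [T, T]
r2 m[φ5→cld] = [T, T]
r2 m[φ6→slip] = [T, T]
r2 m[φ6→rain] = [T, T]
r2 m[φ7→rain] = [T, F]
r2 m[φ7→ice] = [T, T]
r2 m[φ8→wet] = [T, T]
r2 m[φ8→ice] = [T, T]
r2 m[snow→φ0] = [T, T]
r2 m[snow→φ1] = [T, T]
r2 m[fog→φ5] = [T, T]
r2 m[slip→φ1] = [T, T]
r2 m[slip→φ6] = [T, T]
r2 m[wet→φ0] = [F, T]
r2 m[wet→φ2] = [T, T]
r2 m[wet→φ8] = [F, T]
r2 m[rain→φ3] = [T, F]
r2 m[rain→φ4] = [T, F]
r2 m[rain→φ6] = [T, F]
r2 m[rain→φ7] = [T, F]
r2 m[ice→φ2] = [T, T]
r2 m[ice→φ3] = [T, T]
r2 m[ice→φ7] = [T, T]
r2 m[ice→φ8] = [T, T]
r2 m[cld→φ4] = [T, T]
r2 m[cld→φ5] = [F, T]
no fixed point within 2 rounds

NOT CONVERGED within 2 rounds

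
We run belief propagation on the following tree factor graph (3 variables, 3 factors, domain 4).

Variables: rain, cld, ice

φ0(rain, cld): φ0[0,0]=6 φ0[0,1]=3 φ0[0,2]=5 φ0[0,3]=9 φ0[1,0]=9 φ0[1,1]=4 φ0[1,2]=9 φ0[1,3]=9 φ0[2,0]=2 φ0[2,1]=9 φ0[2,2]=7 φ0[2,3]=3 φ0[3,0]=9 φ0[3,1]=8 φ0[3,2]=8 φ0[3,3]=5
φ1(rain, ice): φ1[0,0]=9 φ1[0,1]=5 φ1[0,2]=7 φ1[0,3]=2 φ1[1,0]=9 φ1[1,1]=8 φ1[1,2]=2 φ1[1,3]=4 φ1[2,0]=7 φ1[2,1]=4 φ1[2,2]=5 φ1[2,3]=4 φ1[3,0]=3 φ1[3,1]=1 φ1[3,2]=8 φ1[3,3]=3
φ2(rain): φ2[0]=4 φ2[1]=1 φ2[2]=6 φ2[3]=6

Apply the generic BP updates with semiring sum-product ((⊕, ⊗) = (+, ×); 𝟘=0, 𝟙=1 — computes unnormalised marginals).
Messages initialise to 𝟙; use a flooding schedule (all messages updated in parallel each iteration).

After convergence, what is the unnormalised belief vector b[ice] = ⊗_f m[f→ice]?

b[ice] = [2529, 1392, 2776, 1352]

init: all messages = 𝟙 over 4 values
r1 m[φ0→rain] = [23, 31, 21, 30]
r1 m[φ0→cld] = [26, 24, 29, 26]
r1 m[φ1→rain] = [23, 23, 20, 15]
r1 m[φ1→ice] = [28, 18, 22, 13]
r1 m[φ2→rain] = [4, 1, 6, 6]
r1 m[rain→φ0] = [1, 1, 1, 1]
r1 m[rain→φ1] = [1, 1, 1, 1]
r1 m[rain→φ2] = [1, 1, 1, 1]
r1 m[cld→φ0] = [1, 1, 1, 1]
r1 m[ice→φ1] = [1, 1, 1, 1]
r2 m[φ0→rain] = [23, 31, 21, 30]
r2 m[φ0→cld] = [26, 24, 29, 26]
r2 m[φ1→rain] = [23, 23, 20, 15]
r2 m[φ1→ice] = [28, 18, 22, 13]
r2 m[φ2→rain] = [4, 1, 6, 6]
r2 m[rain→φ0] = [92, 23, 120, 90]
r2 m[rain→φ1] = [92, 31, 126, 180]
r2 m[rain→φ2] = [529, 713, 420, 450]
r2 m[cld→φ0] = [1, 1, 1, 1]
r2 m[ice→φ1] = [1, 1, 1, 1]
r3 m[φ0→rain] = [23, 31, 21, 30]
r3 m[φ0→cld] = [1809, 2168, 2227, 1845]
r3 m[φ1→rain] = [23, 23, 20, 15]
r3 m[φ1→ice] = [2529, 1392, 2776, 1352]
r3 m[φ2→rain] = [4, 1, 6, 6]
r3 m[rain→φ0] = [92, 23, 120, 90]
r3 m[rain→φ1] = [92, 31, 126, 180]
r3 m[rain→φ2] = [529, 713, 420, 450]
r3 m[cld→φ0] = [1, 1, 1, 1]
r3 m[ice→φ1] = [1, 1, 1, 1]
r4 m[φ0→rain] = [23, 31, 21, 30]
r4 m[φ0→cld] = [1809, 2168, 2227, 1845]
r4 m[φ1→rain] = [23, 23, 20, 15]
r4 m[φ1→ice] = [2529, 1392, 2776, 1352]
r4 m[φ2→rain] = [4, 1, 6, 6]
r4 m[rain→φ0] = [92, 23, 120, 90]
r4 m[rain→φ1] = [92, 31, 126, 180]
r4 m[rain→φ2] = [529, 713, 420, 450]
r4 m[cld→φ0] = [1, 1, 1, 1]
r4 m[ice→φ1] = [1, 1, 1, 1]
fixed point reached at round 4
b[ice] = ⊗ incoming = [2529, 1392, 2776, 1352]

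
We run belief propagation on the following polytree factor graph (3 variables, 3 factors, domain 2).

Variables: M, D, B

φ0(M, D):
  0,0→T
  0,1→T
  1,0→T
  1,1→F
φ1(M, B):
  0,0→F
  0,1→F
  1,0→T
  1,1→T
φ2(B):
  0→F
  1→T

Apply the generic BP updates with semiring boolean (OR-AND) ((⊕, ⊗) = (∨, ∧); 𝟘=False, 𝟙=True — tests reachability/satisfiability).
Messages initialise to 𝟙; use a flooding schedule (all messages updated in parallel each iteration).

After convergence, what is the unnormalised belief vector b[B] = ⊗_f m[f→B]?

init: all messages = 𝟙 over 2 values
r1 m[φ0→M] = [T, T]
r1 m[φ0→D] = [T, T]
r1 m[φ1→M] = [F, T]
r1 m[φ1→B] = [T, T]
r1 m[φ2→B] = [F, T]
r1 m[M→φ0] = [T, T]
r1 m[M→φ1] = [T, T]
r1 m[D→φ0] = [T, T]
r1 m[B→φ1] = [T, T]
r1 m[B→φ2] = [T, T]
r2 m[φ0→M] = [T, T]
r2 m[φ0→D] = [T, T]
r2 m[φ1→M] = [F, T]
r2 m[φ1→B] = [T, T]
r2 m[φ2→B] = [F, T]
r2 m[M→φ0] = [F, T]
r2 m[M→φ1] = [T, T]
r2 m[D→φ0] = [T, T]
r2 m[B→φ1] = [F, T]
r2 m[B→φ2] = [T, T]
r3 m[φ0→M] = [T, T]
r3 m[φ0→D] = [T, F]
r3 m[φ1→M] = [F, T]
r3 m[φ1→B] = [T, T]
r3 m[φ2→B] = [F, T]
r3 m[M→φ0] = [F, T]
r3 m[M→φ1] = [T, T]
r3 m[D→φ0] = [T, T]
r3 m[B→φ1] = [F, T]
r3 m[B→φ2] = [T, T]
r4 m[φ0→M] = [T, T]
r4 m[φ0→D] = [T, F]
r4 m[φ1→M] = [F, T]
r4 m[φ1→B] = [T, T]
r4 m[φ2→B] = [F, T]
r4 m[M→φ0] = [F, T]
r4 m[M→φ1] = [T, T]
r4 m[D→φ0] = [T, T]
r4 m[B→φ1] = [F, T]
r4 m[B→φ2] = [T, T]
fixed point reached at round 4
b[B] = ⊗ incoming = [F, T]

b[B] = [F, T]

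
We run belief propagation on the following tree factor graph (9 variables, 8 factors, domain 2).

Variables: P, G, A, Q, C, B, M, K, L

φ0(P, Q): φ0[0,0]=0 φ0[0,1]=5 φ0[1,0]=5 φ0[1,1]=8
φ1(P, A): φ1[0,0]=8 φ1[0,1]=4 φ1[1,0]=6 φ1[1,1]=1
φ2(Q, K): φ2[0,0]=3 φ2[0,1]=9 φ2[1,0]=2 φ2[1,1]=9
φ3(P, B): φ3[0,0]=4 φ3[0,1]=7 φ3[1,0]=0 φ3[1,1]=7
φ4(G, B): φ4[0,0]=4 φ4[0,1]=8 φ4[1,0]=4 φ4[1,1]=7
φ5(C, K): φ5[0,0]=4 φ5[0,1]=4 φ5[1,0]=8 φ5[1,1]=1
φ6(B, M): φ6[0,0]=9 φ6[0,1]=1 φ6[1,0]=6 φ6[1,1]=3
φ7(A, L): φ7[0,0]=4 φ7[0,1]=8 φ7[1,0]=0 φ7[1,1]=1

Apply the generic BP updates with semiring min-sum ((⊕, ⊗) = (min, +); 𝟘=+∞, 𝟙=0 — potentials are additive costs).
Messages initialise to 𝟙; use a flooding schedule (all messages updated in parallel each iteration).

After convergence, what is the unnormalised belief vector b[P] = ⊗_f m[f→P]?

init: all messages = 𝟙 over 2 values
r1 m[φ0→P] = [0, 5]
r1 m[φ0→Q] = [0, 5]
r1 m[φ1→P] = [4, 1]
r1 m[φ1→A] = [6, 1]
r1 m[φ2→Q] = [3, 2]
r1 m[φ2→K] = [2, 9]
r1 m[φ3→P] = [4, 0]
r1 m[φ3→B] = [0, 7]
r1 m[φ4→G] = [4, 4]
r1 m[φ4→B] = [4, 7]
r1 m[φ5→C] = [4, 1]
r1 m[φ5→K] = [4, 1]
r1 m[φ6→B] = [1, 3]
r1 m[φ6→M] = [6, 1]
r1 m[φ7→A] = [4, 0]
r1 m[φ7→L] = [0, 1]
r1 m[P→φ0] = [0, 0]
r1 m[P→φ1] = [0, 0]
r1 m[P→φ3] = [0, 0]
r1 m[G→φ4] = [0, 0]
r1 m[A→φ1] = [0, 0]
r1 m[A→φ7] = [0, 0]
r1 m[Q→φ0] = [0, 0]
r1 m[Q→φ2] = [0, 0]
r1 m[C→φ5] = [0, 0]
r1 m[B→φ3] = [0, 0]
r1 m[B→φ4] = [0, 0]
r1 m[B→φ6] = [0, 0]
r1 m[M→φ6] = [0, 0]
r1 m[K→φ2] = [0, 0]
r1 m[K→φ5] = [0, 0]
r1 m[L→φ7] = [0, 0]
r2 m[φ0→P] = [0, 5]
r2 m[φ0→Q] = [0, 5]
r2 m[φ1→P] = [4, 1]
r2 m[φ1→A] = [6, 1]
r2 m[φ2→Q] = [3, 2]
r2 m[φ2→K] = [2, 9]
r2 m[φ3→P] = [4, 0]
r2 m[φ3→B] = [0, 7]
r2 m[φ4→G] = [4, 4]
r2 m[φ4→B] = [4, 7]
r2 m[φ5→C] = [4, 1]
r2 m[φ5→K] = [4, 1]
r2 m[φ6→B] = [1, 3]
r2 m[φ6→M] = [6, 1]
r2 m[φ7→A] = [4, 0]
r2 m[φ7→L] = [0, 1]
r2 m[P→φ0] = [8, 1]
r2 m[P→φ1] = [4, 5]
r2 m[P→φ3] = [4, 6]
r2 m[G→φ4] = [0, 0]
r2 m[A→φ1] = [4, 0]
r2 m[A→φ7] = [6, 1]
r2 m[Q→φ0] = [3, 2]
r2 m[Q→φ2] = [0, 5]
r2 m[C→φ5] = [0, 0]
r2 m[B→φ3] = [5, 10]
r2 m[B→φ4] = [1, 10]
r2 m[B→φ6] = [4, 14]
r2 m[M→φ6] = [0, 0]
r2 m[K→φ2] = [4, 1]
r2 m[K→φ5] = [2, 9]
r2 m[L→φ7] = [0, 0]
r3 m[φ0→P] = [3, 8]
r3 m[φ0→Q] = [6, 9]
r3 m[φ1→P] = [4, 1]
r3 m[φ1→A] = [11, 6]
r3 m[φ2→Q] = [7, 6]
r3 m[φ2→K] = [3, 9]
r3 m[φ3→P] = [9, 5]
r3 m[φ3→B] = [6, 11]
r3 m[φ4→G] = [5, 5]
r3 m[φ4→B] = [4, 7]
r3 m[φ5→C] = [6, 10]
r3 m[φ5→K] = [4, 1]
r3 m[φ6→B] = [1, 3]
r3 m[φ6→M] = [13, 5]
r3 m[φ7→A] = [4, 0]
r3 m[φ7→L] = [1, 2]
r3 m[P→φ0] = [8, 1]
r3 m[P→φ1] = [4, 5]
r3 m[P→φ3] = [4, 6]
r3 m[G→φ4] = [0, 0]
r3 m[A→φ1] = [4, 0]
r3 m[A→φ7] = [6, 1]
r3 m[Q→φ0] = [3, 2]
r3 m[Q→φ2] = [0, 5]
r3 m[C→φ5] = [0, 0]
r3 m[B→φ3] = [5, 10]
r3 m[B→φ4] = [1, 10]
r3 m[B→φ6] = [4, 14]
r3 m[M→φ6] = [0, 0]
r3 m[K→φ2] = [4, 1]
r3 m[K→φ5] = [2, 9]
r3 m[L→φ7] = [0, 0]
r4 m[φ0→P] = [3, 8]
r4 m[φ0→Q] = [6, 9]
r4 m[φ1→P] = [4, 1]
r4 m[φ1→A] = [11, 6]
r4 m[φ2→Q] = [7, 6]
r4 m[φ2→K] = [3, 9]
r4 m[φ3→P] = [9, 5]
r4 m[φ3→B] = [6, 11]
r4 m[φ4→G] = [5, 5]
r4 m[φ4→B] = [4, 7]
r4 m[φ5→C] = [6, 10]
r4 m[φ5→K] = [4, 1]
r4 m[φ6→B] = [1, 3]
r4 m[φ6→M] = [13, 5]
r4 m[φ7→A] = [4, 0]
r4 m[φ7→L] = [1, 2]
r4 m[P→φ0] = [13, 6]
r4 m[P→φ1] = [12, 13]
r4 m[P→φ3] = [7, 9]
r4 m[G→φ4] = [0, 0]
r4 m[A→φ1] = [4, 0]
r4 m[A→φ7] = [11, 6]
r4 m[Q→φ0] = [7, 6]
r4 m[Q→φ2] = [6, 9]
r4 m[C→φ5] = [0, 0]
r4 m[B→φ3] = [5, 10]
r4 m[B→φ4] = [7, 14]
r4 m[B→φ6] = [10, 18]
r4 m[M→φ6] = [0, 0]
r4 m[K→φ2] = [4, 1]
r4 m[K→φ5] = [3, 9]
r4 m[L→φ7] = [0, 0]
r5 m[φ0→P] = [7, 12]
r5 m[φ0→Q] = [11, 14]
r5 m[φ1→P] = [4, 1]
r5 m[φ1→A] = [19, 14]
r5 m[φ2→Q] = [7, 6]
r5 m[φ2→K] = [9, 15]
r5 m[φ3→P] = [9, 5]
r5 m[φ3→B] = [9, 14]
r5 m[φ4→G] = [11, 11]
r5 m[φ4→B] = [4, 7]
r5 m[φ5→C] = [7, 10]
r5 m[φ5→K] = [4, 1]
r5 m[φ6→B] = [1, 3]
r5 m[φ6→M] = [19, 11]
r5 m[φ7→A] = [4, 0]
r5 m[φ7→L] = [6, 7]
r5 m[P→φ0] = [13, 6]
r5 m[P→φ1] = [12, 13]
r5 m[P→φ3] = [7, 9]
r5 m[G→φ4] = [0, 0]
r5 m[A→φ1] = [4, 0]
r5 m[A→φ7] = [11, 6]
r5 m[Q→φ0] = [7, 6]
r5 m[Q→φ2] = [6, 9]
r5 m[C→φ5] = [0, 0]
r5 m[B→φ3] = [5, 10]
r5 m[B→φ4] = [7, 14]
r5 m[B→φ6] = [10, 18]
r5 m[M→φ6] = [0, 0]
r5 m[K→φ2] = [4, 1]
r5 m[K→φ5] = [3, 9]
r5 m[L→φ7] = [0, 0]
r6 m[φ0→P] = [7, 12]
r6 m[φ0→Q] = [11, 14]
r6 m[φ1→P] = [4, 1]
r6 m[φ1→A] = [19, 14]
r6 m[φ2→Q] = [7, 6]
r6 m[φ2→K] = [9, 15]
r6 m[φ3→P] = [9, 5]
r6 m[φ3→B] = [9, 14]
r6 m[φ4→G] = [11, 11]
r6 m[φ4→B] = [4, 7]
r6 m[φ5→C] = [7, 10]
r6 m[φ5→K] = [4, 1]
r6 m[φ6→B] = [1, 3]
r6 m[φ6→M] = [19, 11]
r6 m[φ7→A] = [4, 0]
r6 m[φ7→L] = [6, 7]
r6 m[P→φ0] = [13, 6]
r6 m[P→φ1] = [16, 17]
r6 m[P→φ3] = [11, 13]
r6 m[G→φ4] = [0, 0]
r6 m[A→φ1] = [4, 0]
r6 m[A→φ7] = [19, 14]
r6 m[Q→φ0] = [7, 6]
r6 m[Q→φ2] = [11, 14]
r6 m[C→φ5] = [0, 0]
r6 m[B→φ3] = [5, 10]
r6 m[B→φ4] = [10, 17]
r6 m[B→φ6] = [13, 21]
r6 m[M→φ6] = [0, 0]
r6 m[K→φ2] = [4, 1]
r6 m[K→φ5] = [9, 15]
r6 m[L→φ7] = [0, 0]
r7 m[φ0→P] = [7, 12]
r7 m[φ0→Q] = [11, 14]
r7 m[φ1→P] = [4, 1]
r7 m[φ1→A] = [23, 18]
r7 m[φ2→Q] = [7, 6]
r7 m[φ2→K] = [14, 20]
r7 m[φ3→P] = [9, 5]
r7 m[φ3→B] = [13, 18]
r7 m[φ4→G] = [14, 14]
r7 m[φ4→B] = [4, 7]
r7 m[φ5→C] = [13, 16]
r7 m[φ5→K] = [4, 1]
r7 m[φ6→B] = [1, 3]
r7 m[φ6→M] = [22, 14]
r7 m[φ7→A] = [4, 0]
r7 m[φ7→L] = [14, 15]
r7 m[P→φ0] = [13, 6]
r7 m[P→φ1] = [16, 17]
r7 m[P→φ3] = [11, 13]
r7 m[G→φ4] = [0, 0]
r7 m[A→φ1] = [4, 0]
r7 m[A→φ7] = [19, 14]
r7 m[Q→φ0] = [7, 6]
r7 m[Q→φ2] = [11, 14]
r7 m[C→φ5] = [0, 0]
r7 m[B→φ3] = [5, 10]
r7 m[B→φ4] = [10, 17]
r7 m[B→φ6] = [13, 21]
r7 m[M→φ6] = [0, 0]
r7 m[K→φ2] = [4, 1]
r7 m[K→φ5] = [9, 15]
r7 m[L→φ7] = [0, 0]
r8 m[φ0→P] = [7, 12]
r8 m[φ0→Q] = [11, 14]
r8 m[φ1→P] = [4, 1]
r8 m[φ1→A] = [23, 18]
r8 m[φ2→Q] = [7, 6]
r8 m[φ2→K] = [14, 20]
r8 m[φ3→P] = [9, 5]
r8 m[φ3→B] = [13, 18]
r8 m[φ4→G] = [14, 14]
r8 m[φ4→B] = [4, 7]
r8 m[φ5→C] = [13, 16]
r8 m[φ5→K] = [4, 1]
r8 m[φ6→B] = [1, 3]
r8 m[φ6→M] = [22, 14]
r8 m[φ7→A] = [4, 0]
r8 m[φ7→L] = [14, 15]
r8 m[P→φ0] = [13, 6]
r8 m[P→φ1] = [16, 17]
r8 m[P→φ3] = [11, 13]
r8 m[G→φ4] = [0, 0]
r8 m[A→φ1] = [4, 0]
r8 m[A→φ7] = [23, 18]
r8 m[Q→φ0] = [7, 6]
r8 m[Q→φ2] = [11, 14]
r8 m[C→φ5] = [0, 0]
r8 m[B→φ3] = [5, 10]
r8 m[B→φ4] = [14, 21]
r8 m[B→φ6] = [17, 25]
r8 m[M→φ6] = [0, 0]
r8 m[K→φ2] = [4, 1]
r8 m[K→φ5] = [14, 20]
r8 m[L→φ7] = [0, 0]
r9 m[φ0→P] = [7, 12]
r9 m[φ0→Q] = [11, 14]
r9 m[φ1→P] = [4, 1]
r9 m[φ1→A] = [23, 18]
r9 m[φ2→Q] = [7, 6]
r9 m[φ2→K] = [14, 20]
r9 m[φ3→P] = [9, 5]
r9 m[φ3→B] = [13, 18]
r9 m[φ4→G] = [18, 18]
r9 m[φ4→B] = [4, 7]
r9 m[φ5→C] = [18, 21]
r9 m[φ5→K] = [4, 1]
r9 m[φ6→B] = [1, 3]
r9 m[φ6→M] = [26, 18]
r9 m[φ7→A] = [4, 0]
r9 m[φ7→L] = [18, 19]
r9 m[P→φ0] = [13, 6]
r9 m[P→φ1] = [16, 17]
r9 m[P→φ3] = [11, 13]
r9 m[G→φ4] = [0, 0]
r9 m[A→φ1] = [4, 0]
r9 m[A→φ7] = [23, 18]
r9 m[Q→φ0] = [7, 6]
r9 m[Q→φ2] = [11, 14]
r9 m[C→φ5] = [0, 0]
r9 m[B→φ3] = [5, 10]
r9 m[B→φ4] = [14, 21]
r9 m[B→φ6] = [17, 25]
r9 m[M→φ6] = [0, 0]
r9 m[K→φ2] = [4, 1]
r9 m[K→φ5] = [14, 20]
r9 m[L→φ7] = [0, 0]
r10 m[φ0→P] = [7, 12]
r10 m[φ0→Q] = [11, 14]
r10 m[φ1→P] = [4, 1]
r10 m[φ1→A] = [23, 18]
r10 m[φ2→Q] = [7, 6]
r10 m[φ2→K] = [14, 20]
r10 m[φ3→P] = [9, 5]
r10 m[φ3→B] = [13, 18]
r10 m[φ4→G] = [18, 18]
r10 m[φ4→B] = [4, 7]
r10 m[φ5→C] = [18, 21]
r10 m[φ5→K] = [4, 1]
r10 m[φ6→B] = [1, 3]
r10 m[φ6→M] = [26, 18]
r10 m[φ7→A] = [4, 0]
r10 m[φ7→L] = [18, 19]
r10 m[P→φ0] = [13, 6]
r10 m[P→φ1] = [16, 17]
r10 m[P→φ3] = [11, 13]
r10 m[G→φ4] = [0, 0]
r10 m[A→φ1] = [4, 0]
r10 m[A→φ7] = [23, 18]
r10 m[Q→φ0] = [7, 6]
r10 m[Q→φ2] = [11, 14]
r10 m[C→φ5] = [0, 0]
r10 m[B→φ3] = [5, 10]
r10 m[B→φ4] = [14, 21]
r10 m[B→φ6] = [17, 25]
r10 m[M→φ6] = [0, 0]
r10 m[K→φ2] = [4, 1]
r10 m[K→φ5] = [14, 20]
r10 m[L→φ7] = [0, 0]
fixed point reached at round 10
b[P] = ⊗ incoming = [20, 18]

b[P] = [20, 18]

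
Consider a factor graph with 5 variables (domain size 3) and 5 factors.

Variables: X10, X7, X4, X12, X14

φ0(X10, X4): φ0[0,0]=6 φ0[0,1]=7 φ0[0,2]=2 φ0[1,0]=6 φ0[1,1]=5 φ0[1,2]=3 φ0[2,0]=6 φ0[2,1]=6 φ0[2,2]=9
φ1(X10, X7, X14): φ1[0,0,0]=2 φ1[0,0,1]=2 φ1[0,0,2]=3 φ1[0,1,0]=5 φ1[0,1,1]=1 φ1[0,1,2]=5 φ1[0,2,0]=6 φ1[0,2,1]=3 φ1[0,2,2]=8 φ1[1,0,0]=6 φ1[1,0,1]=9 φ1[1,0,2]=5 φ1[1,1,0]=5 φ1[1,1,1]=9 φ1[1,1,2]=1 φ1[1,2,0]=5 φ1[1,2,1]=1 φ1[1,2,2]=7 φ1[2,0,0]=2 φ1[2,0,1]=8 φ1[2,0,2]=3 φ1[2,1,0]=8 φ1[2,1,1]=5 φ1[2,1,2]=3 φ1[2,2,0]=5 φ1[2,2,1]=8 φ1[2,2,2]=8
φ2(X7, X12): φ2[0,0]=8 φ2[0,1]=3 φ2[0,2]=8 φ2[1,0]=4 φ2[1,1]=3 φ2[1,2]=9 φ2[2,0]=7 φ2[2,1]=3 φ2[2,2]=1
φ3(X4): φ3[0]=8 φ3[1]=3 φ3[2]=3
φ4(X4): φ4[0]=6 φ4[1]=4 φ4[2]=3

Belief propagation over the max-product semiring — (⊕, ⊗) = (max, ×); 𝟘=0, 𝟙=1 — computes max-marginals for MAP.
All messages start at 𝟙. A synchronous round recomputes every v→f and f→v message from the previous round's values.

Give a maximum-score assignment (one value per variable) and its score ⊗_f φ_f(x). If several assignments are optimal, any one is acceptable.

assignment: (X10=1, X7=1, X4=0, X12=2, X14=1); score = 23328

init: all messages = 𝟙 over 3 values
r1 m[φ0→X10] = [7, 6, 9]
r1 m[φ0→X4] = [6, 7, 9]
r1 m[φ1→X10] = [8, 9, 8]
r1 m[φ1→X7] = [9, 9, 8]
r1 m[φ1→X14] = [8, 9, 8]
r1 m[φ2→X7] = [8, 9, 7]
r1 m[φ2→X12] = [8, 3, 9]
r1 m[φ3→X4] = [8, 3, 3]
r1 m[φ4→X4] = [6, 4, 3]
r1 m[X10→φ0] = [1, 1, 1]
r1 m[X10→φ1] = [1, 1, 1]
r1 m[X7→φ1] = [1, 1, 1]
r1 m[X7→φ2] = [1, 1, 1]
r1 m[X4→φ0] = [1, 1, 1]
r1 m[X4→φ3] = [1, 1, 1]
r1 m[X4→φ4] = [1, 1, 1]
r1 m[X12→φ2] = [1, 1, 1]
r1 m[X14→φ1] = [1, 1, 1]
r2 m[φ0→X10] = [7, 6, 9]
r2 m[φ0→X4] = [6, 7, 9]
r2 m[φ1→X10] = [8, 9, 8]
r2 m[φ1→X7] = [9, 9, 8]
r2 m[φ1→X14] = [8, 9, 8]
r2 m[φ2→X7] = [8, 9, 7]
r2 m[φ2→X12] = [8, 3, 9]
r2 m[φ3→X4] = [8, 3, 3]
r2 m[φ4→X4] = [6, 4, 3]
r2 m[X10→φ0] = [8, 9, 8]
r2 m[X10→φ1] = [7, 6, 9]
r2 m[X7→φ1] = [8, 9, 7]
r2 m[X7→φ2] = [9, 9, 8]
r2 m[X4→φ0] = [48, 12, 9]
r2 m[X4→φ3] = [36, 28, 27]
r2 m[X4→φ4] = [48, 21, 27]
r2 m[X12→φ2] = [1, 1, 1]
r2 m[X14→φ1] = [1, 1, 1]
r3 m[φ0→X10] = [288, 288, 288]
r3 m[φ0→X4] = [54, 56, 72]
r3 m[φ1→X10] = [56, 81, 72]
r3 m[φ1→X7] = [72, 72, 72]
r3 m[φ1→X14] = [648, 576, 504]
r3 m[φ2→X7] = [8, 9, 7]
r3 m[φ2→X12] = [72, 27, 81]
r3 m[φ3→X4] = [8, 3, 3]
r3 m[φ4→X4] = [6, 4, 3]
r3 m[X10→φ0] = [8, 9, 8]
r3 m[X10→φ1] = [7, 6, 9]
r3 m[X7→φ1] = [8, 9, 7]
r3 m[X7→φ2] = [9, 9, 8]
r3 m[X4→φ0] = [48, 12, 9]
r3 m[X4→φ3] = [36, 28, 27]
r3 m[X4→φ4] = [48, 21, 27]
r3 m[X12→φ2] = [1, 1, 1]
r3 m[X14→φ1] = [1, 1, 1]
r4 m[φ0→X10] = [288, 288, 288]
r4 m[φ0→X4] = [54, 56, 72]
r4 m[φ1→X10] = [56, 81, 72]
r4 m[φ1→X7] = [72, 72, 72]
r4 m[φ1→X14] = [648, 576, 504]
r4 m[φ2→X7] = [8, 9, 7]
r4 m[φ2→X12] = [72, 27, 81]
r4 m[φ3→X4] = [8, 3, 3]
r4 m[φ4→X4] = [6, 4, 3]
r4 m[X10→φ0] = [56, 81, 72]
r4 m[X10→φ1] = [288, 288, 288]
r4 m[X7→φ1] = [8, 9, 7]
r4 m[X7→φ2] = [72, 72, 72]
r4 m[X4→φ0] = [48, 12, 9]
r4 m[X4→φ3] = [324, 224, 216]
r4 m[X4→φ4] = [432, 168, 216]
r4 m[X12→φ2] = [1, 1, 1]
r4 m[X14→φ1] = [1, 1, 1]
r5 m[φ0→X10] = [288, 288, 288]
r5 m[φ0→X4] = [486, 432, 648]
r5 m[φ1→X10] = [56, 81, 72]
r5 m[φ1→X7] = [2592, 2592, 2304]
r5 m[φ1→X14] = [20736, 23328, 16128]
r5 m[φ2→X7] = [8, 9, 7]
r5 m[φ2→X12] = [576, 216, 648]
r5 m[φ3→X4] = [8, 3, 3]
r5 m[φ4→X4] = [6, 4, 3]
r5 m[X10→φ0] = [56, 81, 72]
r5 m[X10→φ1] = [288, 288, 288]
r5 m[X7→φ1] = [8, 9, 7]
r5 m[X7→φ2] = [72, 72, 72]
r5 m[X4→φ0] = [48, 12, 9]
r5 m[X4→φ3] = [324, 224, 216]
r5 m[X4→φ4] = [432, 168, 216]
r5 m[X12→φ2] = [1, 1, 1]
r5 m[X14→φ1] = [1, 1, 1]
r6 m[φ0→X10] = [288, 288, 288]
r6 m[φ0→X4] = [486, 432, 648]
r6 m[φ1→X10] = [56, 81, 72]
r6 m[φ1→X7] = [2592, 2592, 2304]
r6 m[φ1→X14] = [20736, 23328, 16128]
r6 m[φ2→X7] = [8, 9, 7]
r6 m[φ2→X12] = [576, 216, 648]
r6 m[φ3→X4] = [8, 3, 3]
r6 m[φ4→X4] = [6, 4, 3]
r6 m[X10→φ0] = [56, 81, 72]
r6 m[X10→φ1] = [288, 288, 288]
r6 m[X7→φ1] = [8, 9, 7]
r6 m[X7→φ2] = [2592, 2592, 2304]
r6 m[X4→φ0] = [48, 12, 9]
r6 m[X4→φ3] = [2916, 1728, 1944]
r6 m[X4→φ4] = [3888, 1296, 1944]
r6 m[X12→φ2] = [1, 1, 1]
r6 m[X14→φ1] = [1, 1, 1]
r7 m[φ0→X10] = [288, 288, 288]
r7 m[φ0→X4] = [486, 432, 648]
r7 m[φ1→X10] = [56, 81, 72]
r7 m[φ1→X7] = [2592, 2592, 2304]
r7 m[φ1→X14] = [20736, 23328, 16128]
r7 m[φ2→X7] = [8, 9, 7]
r7 m[φ2→X12] = [20736, 7776, 23328]
r7 m[φ3→X4] = [8, 3, 3]
r7 m[φ4→X4] = [6, 4, 3]
r7 m[X10→φ0] = [56, 81, 72]
r7 m[X10→φ1] = [288, 288, 288]
r7 m[X7→φ1] = [8, 9, 7]
r7 m[X7→φ2] = [2592, 2592, 2304]
r7 m[X4→φ0] = [48, 12, 9]
r7 m[X4→φ3] = [2916, 1728, 1944]
r7 m[X4→φ4] = [3888, 1296, 1944]
r7 m[X12→φ2] = [1, 1, 1]
r7 m[X14→φ1] = [1, 1, 1]
r8 m[φ0→X10] = [288, 288, 288]
r8 m[φ0→X4] = [486, 432, 648]
r8 m[φ1→X10] = [56, 81, 72]
r8 m[φ1→X7] = [2592, 2592, 2304]
r8 m[φ1→X14] = [20736, 23328, 16128]
r8 m[φ2→X7] = [8, 9, 7]
r8 m[φ2→X12] = [20736, 7776, 23328]
r8 m[φ3→X4] = [8, 3, 3]
r8 m[φ4→X4] = [6, 4, 3]
r8 m[X10→φ0] = [56, 81, 72]
r8 m[X10→φ1] = [288, 288, 288]
r8 m[X7→φ1] = [8, 9, 7]
r8 m[X7→φ2] = [2592, 2592, 2304]
r8 m[X4→φ0] = [48, 12, 9]
r8 m[X4→φ3] = [2916, 1728, 1944]
r8 m[X4→φ4] = [3888, 1296, 1944]
r8 m[X12→φ2] = [1, 1, 1]
r8 m[X14→φ1] = [1, 1, 1]
fixed point reached at round 8
traceback from X10: (X10=1, X7=1, X4=0, X12=2, X14=1), score=23328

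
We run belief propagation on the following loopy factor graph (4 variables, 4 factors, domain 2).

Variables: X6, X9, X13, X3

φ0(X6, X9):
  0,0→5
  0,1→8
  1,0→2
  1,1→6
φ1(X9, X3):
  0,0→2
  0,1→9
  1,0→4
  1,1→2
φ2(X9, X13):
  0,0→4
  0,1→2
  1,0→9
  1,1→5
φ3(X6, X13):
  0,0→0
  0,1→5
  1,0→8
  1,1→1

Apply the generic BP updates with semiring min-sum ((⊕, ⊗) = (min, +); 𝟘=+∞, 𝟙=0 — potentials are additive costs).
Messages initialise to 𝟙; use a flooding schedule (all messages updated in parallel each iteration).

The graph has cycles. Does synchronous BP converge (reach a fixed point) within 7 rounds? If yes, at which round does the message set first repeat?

init: all messages = 𝟙 over 2 values
r1 m[φ0→X6] = [5, 2]
r1 m[φ0→X9] = [2, 6]
r1 m[φ1→X9] = [2, 2]
r1 m[φ1→X3] = [2, 2]
r1 m[φ2→X9] = [2, 5]
r1 m[φ2→X13] = [4, 2]
r1 m[φ3→X6] = [0, 1]
r1 m[φ3→X13] = [0, 1]
r1 m[X6→φ0] = [0, 0]
r1 m[X6→φ3] = [0, 0]
r1 m[X9→φ0] = [0, 0]
r1 m[X9→φ1] = [0, 0]
r1 m[X9→φ2] = [0, 0]
r1 m[X13→φ2] = [0, 0]
r1 m[X13→φ3] = [0, 0]
r1 m[X3→φ1] = [0, 0]
r2 m[φ0→X6] = [5, 2]
r2 m[φ0→X9] = [2, 6]
r2 m[φ1→X9] = [2, 2]
r2 m[φ1→X3] = [2, 2]
r2 m[φ2→X9] = [2, 5]
r2 m[φ2→X13] = [4, 2]
r2 m[φ3→X6] = [0, 1]
r2 m[φ3→X13] = [0, 1]
r2 m[X6→φ0] = [0, 1]
r2 m[X6→φ3] = [5, 2]
r2 m[X9→φ0] = [4, 7]
r2 m[X9→φ1] = [4, 11]
r2 m[X9→φ2] = [4, 8]
r2 m[X13→φ2] = [0, 1]
r2 m[X13→φ3] = [4, 2]
r2 m[X3→φ1] = [0, 0]
r3 m[φ0→X6] = [9, 6]
r3 m[φ0→X9] = [3, 7]
r3 m[φ1→X9] = [2, 2]
r3 m[φ1→X3] = [6, 13]
r3 m[φ2→X9] = [3, 6]
r3 m[φ2→X13] = [8, 6]
r3 m[φ3→X6] = [4, 3]
r3 m[φ3→X13] = [5, 3]
r3 m[X6→φ0] = [0, 1]
r3 m[X6→φ3] = [5, 2]
r3 m[X9→φ0] = [4, 7]
r3 m[X9→φ1] = [4, 11]
r3 m[X9→φ2] = [4, 8]
r3 m[X13→φ2] = [0, 1]
r3 m[X13→φ3] = [4, 2]
r3 m[X3→φ1] = [0, 0]
r4 m[φ0→X6] = [9, 6]
r4 m[φ0→X9] = [3, 7]
r4 m[φ1→X9] = [2, 2]
r4 m[φ1→X3] = [6, 13]
r4 m[φ2→X9] = [3, 6]
r4 m[φ2→X13] = [8, 6]
r4 m[φ3→X6] = [4, 3]
r4 m[φ3→X13] = [5, 3]
r4 m[X6→φ0] = [4, 3]
r4 m[X6→φ3] = [9, 6]
r4 m[X9→φ0] = [5, 8]
r4 m[X9→φ1] = [6, 13]
r4 m[X9→φ2] = [5, 9]
r4 m[X13→φ2] = [5, 3]
r4 m[X13→φ3] = [8, 6]
r4 m[X3→φ1] = [0, 0]
r5 m[φ0→X6] = [10, 7]
r5 m[φ0→X9] = [5, 9]
r5 m[φ1→X9] = [2, 2]
r5 m[φ1→X3] = [8, 15]
r5 m[φ2→X9] = [5, 8]
r5 m[φ2→X13] = [9, 7]
r5 m[φ3→X6] = [8, 7]
r5 m[φ3→X13] = [9, 7]
r5 m[X6→φ0] = [4, 3]
r5 m[X6→φ3] = [9, 6]
r5 m[X9→φ0] = [5, 8]
r5 m[X9→φ1] = [6, 13]
r5 m[X9→φ2] = [5, 9]
r5 m[X13→φ2] = [5, 3]
r5 m[X13→φ3] = [8, 6]
r5 m[X3→φ1] = [0, 0]
r6 m[φ0→X6] = [10, 7]
r6 m[φ0→X9] = [5, 9]
r6 m[φ1→X9] = [2, 2]
r6 m[φ1→X3] = [8, 15]
r6 m[φ2→X9] = [5, 8]
r6 m[φ2→X13] = [9, 7]
r6 m[φ3→X6] = [8, 7]
r6 m[φ3→X13] = [9, 7]
r6 m[X6→φ0] = [8, 7]
r6 m[X6→φ3] = [10, 7]
r6 m[X9→φ0] = [7, 10]
r6 m[X9→φ1] = [10, 17]
r6 m[X9→φ2] = [7, 11]
r6 m[X13→φ2] = [9, 7]
r6 m[X13→φ3] = [9, 7]
r6 m[X3→φ1] = [0, 0]
r7 m[φ0→X6] = [12, 9]
r7 m[φ0→X9] = [9, 13]
r7 m[φ1→X9] = [2, 2]
r7 m[φ1→X3] = [12, 19]
r7 m[φ2→X9] = [9, 12]
r7 m[φ2→X13] = [11, 9]
r7 m[φ3→X6] = [9, 8]
r7 m[φ3→X13] = [10, 8]
r7 m[X6→φ0] = [8, 7]
r7 m[X6→φ3] = [10, 7]
r7 m[X9→φ0] = [7, 10]
r7 m[X9→φ1] = [10, 17]
r7 m[X9→φ2] = [7, 11]
r7 m[X13→φ2] = [9, 7]
r7 m[X13→φ3] = [9, 7]
r7 m[X3→φ1] = [0, 0]
no fixed point within 7 rounds

NOT CONVERGED within 7 rounds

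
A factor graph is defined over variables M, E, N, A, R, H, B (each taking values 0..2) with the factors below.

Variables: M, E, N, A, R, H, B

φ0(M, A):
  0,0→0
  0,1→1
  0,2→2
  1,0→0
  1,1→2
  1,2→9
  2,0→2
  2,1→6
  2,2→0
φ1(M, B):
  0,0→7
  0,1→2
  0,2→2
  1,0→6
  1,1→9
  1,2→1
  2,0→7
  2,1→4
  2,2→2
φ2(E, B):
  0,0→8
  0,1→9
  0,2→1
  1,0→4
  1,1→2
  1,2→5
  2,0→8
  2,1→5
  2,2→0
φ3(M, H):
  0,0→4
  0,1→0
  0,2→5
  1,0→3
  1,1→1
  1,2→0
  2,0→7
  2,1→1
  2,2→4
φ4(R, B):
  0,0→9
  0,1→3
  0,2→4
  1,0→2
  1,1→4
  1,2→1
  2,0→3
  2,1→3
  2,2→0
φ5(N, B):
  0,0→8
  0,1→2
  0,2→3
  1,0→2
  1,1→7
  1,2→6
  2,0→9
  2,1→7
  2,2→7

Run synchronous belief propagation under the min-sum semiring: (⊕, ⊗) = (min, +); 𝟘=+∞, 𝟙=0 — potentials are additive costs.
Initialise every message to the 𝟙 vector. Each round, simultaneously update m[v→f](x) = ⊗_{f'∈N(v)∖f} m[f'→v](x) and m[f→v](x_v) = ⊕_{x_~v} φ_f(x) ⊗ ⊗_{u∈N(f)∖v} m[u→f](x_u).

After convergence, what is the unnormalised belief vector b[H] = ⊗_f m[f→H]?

b[H] = [7, 5, 4]

init: all messages = 𝟙 over 3 values
r1 m[φ0→M] = [0, 0, 0]
r1 m[φ0→A] = [0, 1, 0]
r1 m[φ1→M] = [2, 1, 2]
r1 m[φ1→B] = [6, 2, 1]
r1 m[φ2→E] = [1, 2, 0]
r1 m[φ2→B] = [4, 2, 0]
r1 m[φ3→M] = [0, 0, 1]
r1 m[φ3→H] = [3, 0, 0]
r1 m[φ4→R] = [3, 1, 0]
r1 m[φ4→B] = [2, 3, 0]
r1 m[φ5→N] = [2, 2, 7]
r1 m[φ5→B] = [2, 2, 3]
r1 m[M→φ0] = [0, 0, 0]
r1 m[M→φ1] = [0, 0, 0]
r1 m[M→φ3] = [0, 0, 0]
r1 m[E→φ2] = [0, 0, 0]
r1 m[N→φ5] = [0, 0, 0]
r1 m[A→φ0] = [0, 0, 0]
r1 m[R→φ4] = [0, 0, 0]
r1 m[H→φ3] = [0, 0, 0]
r1 m[B→φ1] = [0, 0, 0]
r1 m[B→φ2] = [0, 0, 0]
r1 m[B→φ4] = [0, 0, 0]
r1 m[B→φ5] = [0, 0, 0]
r2 m[φ0→M] = [0, 0, 0]
r2 m[φ0→A] = [0, 1, 0]
r2 m[φ1→M] = [2, 1, 2]
r2 m[φ1→B] = [6, 2, 1]
r2 m[φ2→E] = [1, 2, 0]
r2 m[φ2→B] = [4, 2, 0]
r2 m[φ3→M] = [0, 0, 1]
r2 m[φ3→H] = [3, 0, 0]
r2 m[φ4→R] = [3, 1, 0]
r2 m[φ4→B] = [2, 3, 0]
r2 m[φ5→N] = [2, 2, 7]
r2 m[φ5→B] = [2, 2, 3]
r2 m[M→φ0] = [2, 1, 3]
r2 m[M→φ1] = [0, 0, 1]
r2 m[M→φ3] = [2, 1, 2]
r2 m[E→φ2] = [0, 0, 0]
r2 m[N→φ5] = [0, 0, 0]
r2 m[A→φ0] = [0, 0, 0]
r2 m[R→φ4] = [0, 0, 0]
r2 m[H→φ3] = [0, 0, 0]
r2 m[B→φ1] = [8, 7, 3]
r2 m[B→φ2] = [10, 7, 4]
r2 m[B→φ4] = [12, 6, 4]
r2 m[B→φ5] = [12, 7, 1]
r3 m[φ0→M] = [0, 0, 0]
r3 m[φ0→A] = [1, 3, 3]
r3 m[φ1→M] = [5, 4, 5]
r3 m[φ1→B] = [6, 2, 1]
r3 m[φ2→E] = [5, 9, 4]
r3 m[φ2→B] = [4, 2, 0]
r3 m[φ3→M] = [0, 0, 1]
r3 m[φ3→H] = [4, 2, 1]
r3 m[φ4→R] = [8, 5, 4]
r3 m[φ4→B] = [2, 3, 0]
r3 m[φ5→N] = [4, 7, 8]
r3 m[φ5→B] = [2, 2, 3]
r3 m[M→φ0] = [2, 1, 3]
r3 m[M→φ1] = [0, 0, 1]
r3 m[M→φ3] = [2, 1, 2]
r3 m[E→φ2] = [0, 0, 0]
r3 m[N→φ5] = [0, 0, 0]
r3 m[A→φ0] = [0, 0, 0]
r3 m[R→φ4] = [0, 0, 0]
r3 m[H→φ3] = [0, 0, 0]
r3 m[B→φ1] = [8, 7, 3]
r3 m[B→φ2] = [10, 7, 4]
r3 m[B→φ4] = [12, 6, 4]
r3 m[B→φ5] = [12, 7, 1]
r4 m[φ0→M] = [0, 0, 0]
r4 m[φ0→A] = [1, 3, 3]
r4 m[φ1→M] = [5, 4, 5]
r4 m[φ1→B] = [6, 2, 1]
r4 m[φ2→E] = [5, 9, 4]
r4 m[φ2→B] = [4, 2, 0]
r4 m[φ3→M] = [0, 0, 1]
r4 m[φ3→H] = [4, 2, 1]
r4 m[φ4→R] = [8, 5, 4]
r4 m[φ4→B] = [2, 3, 0]
r4 m[φ5→N] = [4, 7, 8]
r4 m[φ5→B] = [2, 2, 3]
r4 m[M→φ0] = [5, 4, 6]
r4 m[M→φ1] = [0, 0, 1]
r4 m[M→φ3] = [5, 4, 5]
r4 m[E→φ2] = [0, 0, 0]
r4 m[N→φ5] = [0, 0, 0]
r4 m[A→φ0] = [0, 0, 0]
r4 m[R→φ4] = [0, 0, 0]
r4 m[H→φ3] = [0, 0, 0]
r4 m[B→φ1] = [8, 7, 3]
r4 m[B→φ2] = [10, 7, 4]
r4 m[B→φ4] = [12, 6, 4]
r4 m[B→φ5] = [12, 7, 1]
r5 m[φ0→M] = [0, 0, 0]
r5 m[φ0→A] = [4, 6, 6]
r5 m[φ1→M] = [5, 4, 5]
r5 m[φ1→B] = [6, 2, 1]
r5 m[φ2→E] = [5, 9, 4]
r5 m[φ2→B] = [4, 2, 0]
r5 m[φ3→M] = [0, 0, 1]
r5 m[φ3→H] = [7, 5, 4]
r5 m[φ4→R] = [8, 5, 4]
r5 m[φ4→B] = [2, 3, 0]
r5 m[φ5→N] = [4, 7, 8]
r5 m[φ5→B] = [2, 2, 3]
r5 m[M→φ0] = [5, 4, 6]
r5 m[M→φ1] = [0, 0, 1]
r5 m[M→φ3] = [5, 4, 5]
r5 m[E→φ2] = [0, 0, 0]
r5 m[N→φ5] = [0, 0, 0]
r5 m[A→φ0] = [0, 0, 0]
r5 m[R→φ4] = [0, 0, 0]
r5 m[H→φ3] = [0, 0, 0]
r5 m[B→φ1] = [8, 7, 3]
r5 m[B→φ2] = [10, 7, 4]
r5 m[B→φ4] = [12, 6, 4]
r5 m[B→φ5] = [12, 7, 1]
r6 m[φ0→M] = [0, 0, 0]
r6 m[φ0→A] = [4, 6, 6]
r6 m[φ1→M] = [5, 4, 5]
r6 m[φ1→B] = [6, 2, 1]
r6 m[φ2→E] = [5, 9, 4]
r6 m[φ2→B] = [4, 2, 0]
r6 m[φ3→M] = [0, 0, 1]
r6 m[φ3→H] = [7, 5, 4]
r6 m[φ4→R] = [8, 5, 4]
r6 m[φ4→B] = [2, 3, 0]
r6 m[φ5→N] = [4, 7, 8]
r6 m[φ5→B] = [2, 2, 3]
r6 m[M→φ0] = [5, 4, 6]
r6 m[M→φ1] = [0, 0, 1]
r6 m[M→φ3] = [5, 4, 5]
r6 m[E→φ2] = [0, 0, 0]
r6 m[N→φ5] = [0, 0, 0]
r6 m[A→φ0] = [0, 0, 0]
r6 m[R→φ4] = [0, 0, 0]
r6 m[H→φ3] = [0, 0, 0]
r6 m[B→φ1] = [8, 7, 3]
r6 m[B→φ2] = [10, 7, 4]
r6 m[B→φ4] = [12, 6, 4]
r6 m[B→φ5] = [12, 7, 1]
fixed point reached at round 6
b[H] = ⊗ incoming = [7, 5, 4]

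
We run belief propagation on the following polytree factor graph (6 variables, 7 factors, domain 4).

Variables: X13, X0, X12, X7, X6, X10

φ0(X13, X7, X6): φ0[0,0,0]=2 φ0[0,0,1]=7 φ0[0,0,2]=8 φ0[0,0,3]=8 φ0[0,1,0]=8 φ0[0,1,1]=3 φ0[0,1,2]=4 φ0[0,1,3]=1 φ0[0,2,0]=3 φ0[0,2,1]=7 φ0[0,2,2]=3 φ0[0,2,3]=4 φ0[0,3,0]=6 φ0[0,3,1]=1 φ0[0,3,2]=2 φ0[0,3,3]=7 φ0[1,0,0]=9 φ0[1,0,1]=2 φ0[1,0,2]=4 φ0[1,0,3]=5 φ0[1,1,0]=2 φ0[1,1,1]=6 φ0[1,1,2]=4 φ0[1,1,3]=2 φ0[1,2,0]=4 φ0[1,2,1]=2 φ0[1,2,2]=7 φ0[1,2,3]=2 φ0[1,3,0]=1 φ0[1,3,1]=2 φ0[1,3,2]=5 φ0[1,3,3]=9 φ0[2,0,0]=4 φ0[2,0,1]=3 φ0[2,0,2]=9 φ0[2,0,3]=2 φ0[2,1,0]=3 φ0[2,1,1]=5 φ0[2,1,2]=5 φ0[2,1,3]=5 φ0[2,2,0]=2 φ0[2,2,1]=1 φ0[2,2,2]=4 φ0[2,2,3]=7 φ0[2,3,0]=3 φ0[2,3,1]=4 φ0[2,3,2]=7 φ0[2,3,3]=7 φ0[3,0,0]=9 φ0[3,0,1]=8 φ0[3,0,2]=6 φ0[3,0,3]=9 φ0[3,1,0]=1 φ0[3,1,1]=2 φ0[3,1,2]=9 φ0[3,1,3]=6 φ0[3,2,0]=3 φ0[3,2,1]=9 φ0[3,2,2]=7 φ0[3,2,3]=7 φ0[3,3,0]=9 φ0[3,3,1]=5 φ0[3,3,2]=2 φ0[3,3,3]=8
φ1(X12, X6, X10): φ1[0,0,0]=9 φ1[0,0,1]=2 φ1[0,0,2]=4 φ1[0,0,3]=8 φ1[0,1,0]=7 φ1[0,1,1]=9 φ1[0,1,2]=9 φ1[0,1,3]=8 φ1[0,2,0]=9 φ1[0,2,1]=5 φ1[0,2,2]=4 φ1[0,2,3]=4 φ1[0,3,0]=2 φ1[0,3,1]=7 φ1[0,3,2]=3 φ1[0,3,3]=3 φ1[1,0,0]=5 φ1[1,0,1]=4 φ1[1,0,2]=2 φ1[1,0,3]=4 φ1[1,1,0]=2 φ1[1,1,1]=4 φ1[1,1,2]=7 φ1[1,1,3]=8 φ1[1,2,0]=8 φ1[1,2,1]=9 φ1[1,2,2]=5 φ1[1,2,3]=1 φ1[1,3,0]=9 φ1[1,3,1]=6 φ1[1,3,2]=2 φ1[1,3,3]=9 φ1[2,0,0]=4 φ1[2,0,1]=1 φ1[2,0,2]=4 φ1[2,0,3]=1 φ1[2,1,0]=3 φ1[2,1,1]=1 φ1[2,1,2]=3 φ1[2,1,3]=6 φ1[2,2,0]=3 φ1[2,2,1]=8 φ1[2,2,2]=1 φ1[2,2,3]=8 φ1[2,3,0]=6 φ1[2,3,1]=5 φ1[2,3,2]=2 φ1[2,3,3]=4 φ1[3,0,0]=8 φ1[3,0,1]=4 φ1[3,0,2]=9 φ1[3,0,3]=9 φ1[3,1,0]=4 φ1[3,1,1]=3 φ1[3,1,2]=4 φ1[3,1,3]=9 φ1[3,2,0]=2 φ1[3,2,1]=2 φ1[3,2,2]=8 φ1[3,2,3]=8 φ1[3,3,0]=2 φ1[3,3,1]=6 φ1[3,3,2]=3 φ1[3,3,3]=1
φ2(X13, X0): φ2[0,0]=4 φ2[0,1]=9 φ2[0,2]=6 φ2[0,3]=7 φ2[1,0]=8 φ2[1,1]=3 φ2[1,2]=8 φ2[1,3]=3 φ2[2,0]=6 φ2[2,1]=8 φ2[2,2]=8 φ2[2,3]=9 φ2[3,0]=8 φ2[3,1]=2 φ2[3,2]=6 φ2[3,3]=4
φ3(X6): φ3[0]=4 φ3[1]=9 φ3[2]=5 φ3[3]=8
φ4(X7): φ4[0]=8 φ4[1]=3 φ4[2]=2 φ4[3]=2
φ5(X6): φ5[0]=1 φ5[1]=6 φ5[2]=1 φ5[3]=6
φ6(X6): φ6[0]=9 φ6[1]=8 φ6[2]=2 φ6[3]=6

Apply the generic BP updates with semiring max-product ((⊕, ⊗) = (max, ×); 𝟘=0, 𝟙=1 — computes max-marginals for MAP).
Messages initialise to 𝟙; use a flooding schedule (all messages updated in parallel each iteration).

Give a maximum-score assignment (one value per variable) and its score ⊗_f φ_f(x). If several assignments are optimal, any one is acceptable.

assignment: (X13=3, X0=0, X12=0, X7=0, X6=1, X10=1); score = 1990656

init: all messages = 𝟙 over 4 values
r1 m[φ0→X13] = [8, 9, 9, 9]
r1 m[φ0→X7] = [9, 9, 9, 9]
r1 m[φ0→X6] = [9, 9, 9, 9]
r1 m[φ1→X12] = [9, 9, 8, 9]
r1 m[φ1→X6] = [9, 9, 9, 9]
r1 m[φ1→X10] = [9, 9, 9, 9]
r1 m[φ2→X13] = [9, 8, 9, 8]
r1 m[φ2→X0] = [8, 9, 8, 9]
r1 m[φ3→X6] = [4, 9, 5, 8]
r1 m[φ4→X7] = [8, 3, 2, 2]
r1 m[φ5→X6] = [1, 6, 1, 6]
r1 m[φ6→X6] = [9, 8, 2, 6]
r1 m[X13→φ0] = [1, 1, 1, 1]
r1 m[X13→φ2] = [1, 1, 1, 1]
r1 m[X0→φ2] = [1, 1, 1, 1]
r1 m[X12→φ1] = [1, 1, 1, 1]
r1 m[X7→φ0] = [1, 1, 1, 1]
r1 m[X7→φ4] = [1, 1, 1, 1]
r1 m[X6→φ0] = [1, 1, 1, 1]
r1 m[X6→φ1] = [1, 1, 1, 1]
r1 m[X6→φ3] = [1, 1, 1, 1]
r1 m[X6→φ5] = [1, 1, 1, 1]
r1 m[X6→φ6] = [1, 1, 1, 1]
r1 m[X10→φ1] = [1, 1, 1, 1]
r2 m[φ0→X13] = [8, 9, 9, 9]
r2 m[φ0→X7] = [9, 9, 9, 9]
r2 m[φ0→X6] = [9, 9, 9, 9]
r2 m[φ1→X12] = [9, 9, 8, 9]
r2 m[φ1→X6] = [9, 9, 9, 9]
r2 m[φ1→X10] = [9, 9, 9, 9]
r2 m[φ2→X13] = [9, 8, 9, 8]
r2 m[φ2→X0] = [8, 9, 8, 9]
r2 m[φ3→X6] = [4, 9, 5, 8]
r2 m[φ4→X7] = [8, 3, 2, 2]
r2 m[φ5→X6] = [1, 6, 1, 6]
r2 m[φ6→X6] = [9, 8, 2, 6]
r2 m[X13→φ0] = [9, 8, 9, 8]
r2 m[X13→φ2] = [8, 9, 9, 9]
r2 m[X0→φ2] = [1, 1, 1, 1]
r2 m[X12→φ1] = [1, 1, 1, 1]
r2 m[X7→φ0] = [8, 3, 2, 2]
r2 m[X7→φ4] = [9, 9, 9, 9]
r2 m[X6→φ0] = [324, 3888, 90, 2592]
r2 m[X6→φ1] = [324, 3888, 90, 2592]
r2 m[X6→φ3] = [729, 3888, 162, 2916]
r2 m[X6→φ5] = [2916, 5832, 810, 3888]
r2 m[X6→φ6] = [324, 4374, 405, 3888]
r2 m[X10→φ1] = [1, 1, 1, 1]
r3 m[φ0→X13] = [217728, 103680, 93312, 248832]
r3 m[φ0→X7] = [248832, 186624, 279936, 186624]
r3 m[φ0→X6] = [576, 512, 648, 576]
r3 m[φ1→X12] = [34992, 31104, 23328, 34992]
r3 m[φ1→X6] = [9, 9, 9, 9]
r3 m[φ1→X10] = [27216, 34992, 34992, 34992]
r3 m[φ2→X13] = [9, 8, 9, 8]
r3 m[φ2→X0] = [72, 72, 72, 81]
r3 m[φ3→X6] = [4, 9, 5, 8]
r3 m[φ4→X7] = [8, 3, 2, 2]
r3 m[φ5→X6] = [1, 6, 1, 6]
r3 m[φ6→X6] = [9, 8, 2, 6]
r3 m[X13→φ0] = [9, 8, 9, 8]
r3 m[X13→φ2] = [8, 9, 9, 9]
r3 m[X0→φ2] = [1, 1, 1, 1]
r3 m[X12→φ1] = [1, 1, 1, 1]
r3 m[X7→φ0] = [8, 3, 2, 2]
r3 m[X7→φ4] = [9, 9, 9, 9]
r3 m[X6→φ0] = [324, 3888, 90, 2592]
r3 m[X6→φ1] = [324, 3888, 90, 2592]
r3 m[X6→φ3] = [729, 3888, 162, 2916]
r3 m[X6→φ5] = [2916, 5832, 810, 3888]
r3 m[X6→φ6] = [324, 4374, 405, 3888]
r3 m[X10→φ1] = [1, 1, 1, 1]
r4 m[φ0→X13] = [217728, 103680, 93312, 248832]
r4 m[φ0→X7] = [248832, 186624, 279936, 186624]
r4 m[φ0→X6] = [576, 512, 648, 576]
r4 m[φ1→X12] = [34992, 31104, 23328, 34992]
r4 m[φ1→X6] = [9, 9, 9, 9]
r4 m[φ1→X10] = [27216, 34992, 34992, 34992]
r4 m[φ2→X13] = [9, 8, 9, 8]
r4 m[φ2→X0] = [72, 72, 72, 81]
r4 m[φ3→X6] = [4, 9, 5, 8]
r4 m[φ4→X7] = [8, 3, 2, 2]
r4 m[φ5→X6] = [1, 6, 1, 6]
r4 m[φ6→X6] = [9, 8, 2, 6]
r4 m[X13→φ0] = [9, 8, 9, 8]
r4 m[X13→φ2] = [217728, 103680, 93312, 248832]
r4 m[X0→φ2] = [1, 1, 1, 1]
r4 m[X12→φ1] = [1, 1, 1, 1]
r4 m[X7→φ0] = [8, 3, 2, 2]
r4 m[X7→φ4] = [248832, 186624, 279936, 186624]
r4 m[X6→φ0] = [324, 3888, 90, 2592]
r4 m[X6→φ1] = [20736, 221184, 6480, 165888]
r4 m[X6→φ3] = [46656, 221184, 11664, 186624]
r4 m[X6→φ5] = [186624, 331776, 58320, 248832]
r4 m[X6→φ6] = [20736, 248832, 29160, 248832]
r4 m[X10→φ1] = [1, 1, 1, 1]
r5 m[φ0→X13] = [217728, 103680, 93312, 248832]
r5 m[φ0→X7] = [248832, 186624, 279936, 186624]
r5 m[φ0→X6] = [576, 512, 648, 576]
r5 m[φ1→X12] = [1990656, 1769472, 1327104, 1990656]
r5 m[φ1→X6] = [9, 9, 9, 9]
r5 m[φ1→X10] = [1548288, 1990656, 1990656, 1990656]
r5 m[φ2→X13] = [9, 8, 9, 8]
r5 m[φ2→X0] = [1990656, 1959552, 1492992, 1524096]
r5 m[φ3→X6] = [4, 9, 5, 8]
r5 m[φ4→X7] = [8, 3, 2, 2]
r5 m[φ5→X6] = [1, 6, 1, 6]
r5 m[φ6→X6] = [9, 8, 2, 6]
r5 m[X13→φ0] = [9, 8, 9, 8]
r5 m[X13→φ2] = [217728, 103680, 93312, 248832]
r5 m[X0→φ2] = [1, 1, 1, 1]
r5 m[X12→φ1] = [1, 1, 1, 1]
r5 m[X7→φ0] = [8, 3, 2, 2]
r5 m[X7→φ4] = [248832, 186624, 279936, 186624]
r5 m[X6→φ0] = [324, 3888, 90, 2592]
r5 m[X6→φ1] = [20736, 221184, 6480, 165888]
r5 m[X6→φ3] = [46656, 221184, 11664, 186624]
r5 m[X6→φ5] = [186624, 331776, 58320, 248832]
r5 m[X6→φ6] = [20736, 248832, 29160, 248832]
r5 m[X10→φ1] = [1, 1, 1, 1]
r6 m[φ0→X13] = [217728, 103680, 93312, 248832]
r6 m[φ0→X7] = [248832, 186624, 279936, 186624]
r6 m[φ0→X6] = [576, 512, 648, 576]
r6 m[φ1→X12] = [1990656, 1769472, 1327104, 1990656]
r6 m[φ1→X6] = [9, 9, 9, 9]
r6 m[φ1→X10] = [1548288, 1990656, 1990656, 1990656]
r6 m[φ2→X13] = [9, 8, 9, 8]
r6 m[φ2→X0] = [1990656, 1959552, 1492992, 1524096]
r6 m[φ3→X6] = [4, 9, 5, 8]
r6 m[φ4→X7] = [8, 3, 2, 2]
r6 m[φ5→X6] = [1, 6, 1, 6]
r6 m[φ6→X6] = [9, 8, 2, 6]
r6 m[X13→φ0] = [9, 8, 9, 8]
r6 m[X13→φ2] = [217728, 103680, 93312, 248832]
r6 m[X0→φ2] = [1, 1, 1, 1]
r6 m[X12→φ1] = [1, 1, 1, 1]
r6 m[X7→φ0] = [8, 3, 2, 2]
r6 m[X7→φ4] = [248832, 186624, 279936, 186624]
r6 m[X6→φ0] = [324, 3888, 90, 2592]
r6 m[X6→φ1] = [20736, 221184, 6480, 165888]
r6 m[X6→φ3] = [46656, 221184, 11664, 186624]
r6 m[X6→φ5] = [186624, 331776, 58320, 248832]
r6 m[X6→φ6] = [20736, 248832, 29160, 248832]
r6 m[X10→φ1] = [1, 1, 1, 1]
fixed point reached at round 6
traceback from X13: (X13=3, X0=0, X12=0, X7=0, X6=1, X10=1), score=1990656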